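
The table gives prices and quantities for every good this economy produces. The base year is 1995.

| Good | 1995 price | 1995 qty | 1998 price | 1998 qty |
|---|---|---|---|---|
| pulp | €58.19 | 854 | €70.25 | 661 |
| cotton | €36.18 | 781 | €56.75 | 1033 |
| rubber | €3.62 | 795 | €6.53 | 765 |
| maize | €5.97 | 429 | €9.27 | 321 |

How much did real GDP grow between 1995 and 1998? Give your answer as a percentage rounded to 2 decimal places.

Real GDP 1995 = Nominal GDP 1995 = 58.19·854 + 36.18·781 + 3.62·795 + 5.97·429 = 83389.87.
Real GDP 1998 (at 1995 prices) = 58.19·661 + 36.18·1033 + 3.62·765 + 5.97·321 = 80523.20.
Real growth = 80523.20/83389.87 − 1 = -0.0344.

-3.44%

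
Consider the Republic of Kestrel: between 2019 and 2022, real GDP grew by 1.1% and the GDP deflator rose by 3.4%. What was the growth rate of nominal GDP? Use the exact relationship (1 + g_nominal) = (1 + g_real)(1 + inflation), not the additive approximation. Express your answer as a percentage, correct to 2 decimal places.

4.54%

(1 + g_nom) = (1 + g_real)(1 + π) = 1.0110 × 1.0340 = 1.04537.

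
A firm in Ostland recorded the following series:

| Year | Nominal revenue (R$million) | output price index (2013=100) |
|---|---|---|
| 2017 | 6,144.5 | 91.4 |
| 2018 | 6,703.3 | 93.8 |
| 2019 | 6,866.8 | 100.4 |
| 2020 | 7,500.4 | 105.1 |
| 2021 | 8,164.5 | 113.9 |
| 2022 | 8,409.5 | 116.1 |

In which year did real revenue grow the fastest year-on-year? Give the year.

2018: real = 6703.3/0.938 = 7146.38; growth vs 2017 (6722.65) = 6.30%.
2019: real = 6866.8/1.004 = 6839.44; growth vs 2018 (7146.38) = -4.30%.
2020: real = 7500.4/1.051 = 7136.44; growth vs 2019 (6839.44) = 4.34%.
2021: real = 8164.5/1.139 = 7168.13; growth vs 2020 (7136.44) = 0.44%.
2022: real = 8409.5/1.161 = 7243.32; growth vs 2021 (7168.13) = 1.05%.

2018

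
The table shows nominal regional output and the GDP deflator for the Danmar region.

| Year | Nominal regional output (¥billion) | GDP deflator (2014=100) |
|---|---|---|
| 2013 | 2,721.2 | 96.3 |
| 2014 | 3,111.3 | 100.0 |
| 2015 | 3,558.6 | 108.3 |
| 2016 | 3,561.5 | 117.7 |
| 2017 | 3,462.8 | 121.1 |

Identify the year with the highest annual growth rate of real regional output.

2014: real = 3111.3/1.000 = 3111.30; growth vs 2013 (2825.75) = 10.11%.
2015: real = 3558.6/1.083 = 3285.87; growth vs 2014 (3111.30) = 5.61%.
2016: real = 3561.5/1.177 = 3025.91; growth vs 2015 (3285.87) = -7.91%.
2017: real = 3462.8/1.211 = 2859.45; growth vs 2016 (3025.91) = -5.50%.

2014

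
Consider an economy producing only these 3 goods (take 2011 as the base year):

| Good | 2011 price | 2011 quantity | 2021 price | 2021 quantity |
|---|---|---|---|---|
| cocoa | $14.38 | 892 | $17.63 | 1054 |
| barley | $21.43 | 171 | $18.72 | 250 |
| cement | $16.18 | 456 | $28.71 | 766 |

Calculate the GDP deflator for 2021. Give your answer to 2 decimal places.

137.52

Nominal GDP 2021 = 17.63·1054 + 18.72·250 + 28.71·766 = 45253.88.
Real GDP 2021 (at 2011 prices) = 14.38·1054 + 21.43·250 + 16.18·766 = 32907.90.
Deflator = Nominal/Real × 100 = 45253.88/32907.90 × 100 = 137.517.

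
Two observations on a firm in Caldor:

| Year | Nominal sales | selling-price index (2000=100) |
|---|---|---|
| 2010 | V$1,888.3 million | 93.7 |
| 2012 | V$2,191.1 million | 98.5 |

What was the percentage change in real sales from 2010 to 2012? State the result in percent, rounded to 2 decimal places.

Real sales 2010 = 1888.3 / 0.937 = 2015.26.
Real sales 2012 = 2191.1 / 0.985 = 2224.47.
Real growth = 2224.47 / 2015.26 − 1 = 0.1038.

10.38%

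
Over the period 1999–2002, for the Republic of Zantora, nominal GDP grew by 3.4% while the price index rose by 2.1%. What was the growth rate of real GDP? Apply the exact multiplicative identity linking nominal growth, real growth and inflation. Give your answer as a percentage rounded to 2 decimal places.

(1 + g_nom) = (1 + g_real)(1 + π), so g_real = 1.0340 / 1.0210 − 1 = 0.01273.

1.27%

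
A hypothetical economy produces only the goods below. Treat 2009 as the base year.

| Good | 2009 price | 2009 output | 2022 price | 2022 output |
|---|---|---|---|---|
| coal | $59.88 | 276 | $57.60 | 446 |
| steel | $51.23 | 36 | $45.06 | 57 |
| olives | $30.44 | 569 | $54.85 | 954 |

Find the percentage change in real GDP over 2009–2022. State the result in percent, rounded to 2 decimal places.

64.37%

Real GDP 2009 = Nominal GDP 2009 = 59.88·276 + 51.23·36 + 30.44·569 = 35691.52.
Real GDP 2022 (at 2009 prices) = 59.88·446 + 51.23·57 + 30.44·954 = 58666.35.
Real growth = 58666.35/35691.52 − 1 = 0.6437.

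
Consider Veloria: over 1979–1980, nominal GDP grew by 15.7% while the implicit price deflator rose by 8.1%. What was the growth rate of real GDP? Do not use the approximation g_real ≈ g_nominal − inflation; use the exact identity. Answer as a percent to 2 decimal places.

(1 + g_nom) = (1 + g_real)(1 + π), so g_real = 1.1570 / 1.0810 − 1 = 0.07031.

7.03%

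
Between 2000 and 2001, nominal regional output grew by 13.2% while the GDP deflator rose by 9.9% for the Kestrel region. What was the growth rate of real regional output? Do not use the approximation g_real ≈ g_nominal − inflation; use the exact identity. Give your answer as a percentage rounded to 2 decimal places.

(1 + g_nom) = (1 + g_real)(1 + π), so g_real = 1.1320 / 1.0990 − 1 = 0.03003.

3.00%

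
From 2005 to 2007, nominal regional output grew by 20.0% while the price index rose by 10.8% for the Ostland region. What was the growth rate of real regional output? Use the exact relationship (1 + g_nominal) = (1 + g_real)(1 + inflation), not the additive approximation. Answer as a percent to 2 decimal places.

8.30%

(1 + g_nom) = (1 + g_real)(1 + π), so g_real = 1.2000 / 1.1080 − 1 = 0.08303.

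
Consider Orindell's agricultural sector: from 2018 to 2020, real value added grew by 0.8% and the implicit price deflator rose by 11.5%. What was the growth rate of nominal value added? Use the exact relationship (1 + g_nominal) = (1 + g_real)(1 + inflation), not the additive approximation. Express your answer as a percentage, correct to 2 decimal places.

12.39%

(1 + g_nom) = (1 + g_real)(1 + π) = 1.0080 × 1.1150 = 1.12392.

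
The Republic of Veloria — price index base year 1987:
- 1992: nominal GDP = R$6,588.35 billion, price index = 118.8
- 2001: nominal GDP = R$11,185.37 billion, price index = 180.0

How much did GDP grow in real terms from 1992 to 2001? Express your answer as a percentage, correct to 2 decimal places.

Deflate each year: 1992 → 6588.35/1.188 = 5545.75; 2001 → 11185.37/1.800 = 6214.09.
So real GDP changed by 6214.09/5545.75 − 1 = 0.1205, i.e. 12.05%.

12.05%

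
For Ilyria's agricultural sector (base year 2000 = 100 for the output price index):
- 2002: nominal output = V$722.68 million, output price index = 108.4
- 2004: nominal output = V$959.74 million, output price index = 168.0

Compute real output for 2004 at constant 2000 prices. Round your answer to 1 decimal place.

Real output = Nominal / (output price index/100) = 959.74 / 1.680 = 571.27.

V$571.3 million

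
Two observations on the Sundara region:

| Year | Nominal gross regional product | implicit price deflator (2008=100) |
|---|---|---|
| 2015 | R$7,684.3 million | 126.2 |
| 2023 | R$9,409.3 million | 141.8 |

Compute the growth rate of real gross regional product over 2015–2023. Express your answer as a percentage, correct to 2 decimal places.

8.98%

Deflate each year: 2015 → 7684.3/1.262 = 6088.99; 2023 → 9409.3/1.418 = 6635.61.
So real gross regional product changed by 6635.61/6088.99 − 1 = 0.0898, i.e. 8.98%.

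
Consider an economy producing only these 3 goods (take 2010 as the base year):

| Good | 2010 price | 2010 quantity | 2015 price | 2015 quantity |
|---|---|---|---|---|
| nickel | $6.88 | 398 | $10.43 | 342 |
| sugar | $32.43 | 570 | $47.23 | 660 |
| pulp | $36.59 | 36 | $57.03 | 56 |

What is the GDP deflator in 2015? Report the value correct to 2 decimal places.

Nominal GDP 2015 = 10.43·342 + 47.23·660 + 57.03·56 = 37932.54.
Real GDP 2015 (at 2010 prices) = 6.88·342 + 32.43·660 + 36.59·56 = 25805.80.
Deflator = Nominal/Real × 100 = 37932.54/25805.80 × 100 = 146.992.

146.99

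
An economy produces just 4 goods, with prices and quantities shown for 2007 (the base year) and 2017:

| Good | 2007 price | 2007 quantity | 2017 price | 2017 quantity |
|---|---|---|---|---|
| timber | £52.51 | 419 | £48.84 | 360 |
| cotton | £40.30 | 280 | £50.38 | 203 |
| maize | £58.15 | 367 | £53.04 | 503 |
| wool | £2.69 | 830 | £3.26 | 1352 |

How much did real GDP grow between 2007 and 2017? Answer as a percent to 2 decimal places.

Real GDP 2007 = Nominal GDP 2007 = 52.51·419 + 40.30·280 + 58.15·367 + 2.69·830 = 56859.44.
Real GDP 2017 (at 2007 prices) = 52.51·360 + 40.30·203 + 58.15·503 + 2.69·1352 = 59970.83.
Real growth = 59970.83/56859.44 − 1 = 0.0547.

5.47%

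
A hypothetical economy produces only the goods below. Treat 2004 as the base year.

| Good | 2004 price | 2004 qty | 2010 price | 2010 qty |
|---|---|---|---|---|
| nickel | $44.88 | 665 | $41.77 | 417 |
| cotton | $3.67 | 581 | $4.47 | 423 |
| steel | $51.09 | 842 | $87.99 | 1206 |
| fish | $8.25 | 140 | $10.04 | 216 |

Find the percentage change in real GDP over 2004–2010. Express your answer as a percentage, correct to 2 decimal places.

9.87%

Real GDP 2004 = Nominal GDP 2004 = 44.88·665 + 3.67·581 + 51.09·842 + 8.25·140 = 76150.25.
Real GDP 2010 (at 2004 prices) = 44.88·417 + 3.67·423 + 51.09·1206 + 8.25·216 = 83663.91.
Real growth = 83663.91/76150.25 − 1 = 0.0987.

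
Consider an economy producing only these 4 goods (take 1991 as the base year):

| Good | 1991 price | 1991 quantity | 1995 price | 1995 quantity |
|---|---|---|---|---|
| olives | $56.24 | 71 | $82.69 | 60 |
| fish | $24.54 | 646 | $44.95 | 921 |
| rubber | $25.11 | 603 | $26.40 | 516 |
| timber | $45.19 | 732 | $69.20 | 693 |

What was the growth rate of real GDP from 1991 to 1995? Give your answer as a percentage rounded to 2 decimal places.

Real GDP 1991 = Nominal GDP 1991 = 56.24·71 + 24.54·646 + 25.11·603 + 45.19·732 = 68066.29.
Real GDP 1995 (at 1991 prices) = 56.24·60 + 24.54·921 + 25.11·516 + 45.19·693 = 70249.17.
Real growth = 70249.17/68066.29 − 1 = 0.0321.

3.21%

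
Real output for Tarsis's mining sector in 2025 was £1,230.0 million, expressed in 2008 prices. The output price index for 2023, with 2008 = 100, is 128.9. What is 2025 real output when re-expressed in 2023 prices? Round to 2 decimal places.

£1,585.47 million

Real output in 2023 prices = Real output in 2008 prices × (P_2023/P_2008) = 1230.0 × 1.289 = 1585.47.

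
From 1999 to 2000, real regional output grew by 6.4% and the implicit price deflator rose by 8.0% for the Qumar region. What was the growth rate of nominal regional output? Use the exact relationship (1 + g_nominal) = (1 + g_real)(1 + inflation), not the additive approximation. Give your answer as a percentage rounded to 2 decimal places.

14.91%

(1 + g_nom) = (1 + g_real)(1 + π) = 1.0640 × 1.0800 = 1.14912.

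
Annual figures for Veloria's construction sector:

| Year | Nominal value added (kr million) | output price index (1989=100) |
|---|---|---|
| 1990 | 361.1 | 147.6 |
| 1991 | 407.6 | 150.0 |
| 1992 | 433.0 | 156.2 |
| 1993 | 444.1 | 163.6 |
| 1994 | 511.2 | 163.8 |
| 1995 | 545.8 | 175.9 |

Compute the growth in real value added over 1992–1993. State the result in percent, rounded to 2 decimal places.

Real value added 1992 = 433.0/1.562 = 277.21.
Real value added 1993 = 444.1/1.636 = 271.45.
Change = 271.45/277.21 − 1 = -0.0208.

-2.08%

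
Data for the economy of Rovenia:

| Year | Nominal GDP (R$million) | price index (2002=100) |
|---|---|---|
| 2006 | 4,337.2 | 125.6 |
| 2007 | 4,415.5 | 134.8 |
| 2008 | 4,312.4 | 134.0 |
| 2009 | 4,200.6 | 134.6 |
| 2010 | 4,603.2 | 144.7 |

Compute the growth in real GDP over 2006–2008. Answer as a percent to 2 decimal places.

-6.80%

Real GDP 2006 = 4337.2/1.256 = 3453.18.
Real GDP 2008 = 4312.4/1.340 = 3218.21.
Change = 3218.21/3453.18 − 1 = -0.0680.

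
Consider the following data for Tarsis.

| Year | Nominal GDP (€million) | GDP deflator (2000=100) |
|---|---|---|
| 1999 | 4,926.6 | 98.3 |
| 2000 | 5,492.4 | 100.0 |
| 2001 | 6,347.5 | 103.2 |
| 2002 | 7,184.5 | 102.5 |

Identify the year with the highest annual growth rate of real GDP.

2000: real = 5492.4/1.000 = 5492.40; growth vs 1999 (5011.80) = 9.59%.
2001: real = 6347.5/1.032 = 6150.68; growth vs 2000 (5492.40) = 11.99%.
2002: real = 7184.5/1.025 = 7009.27; growth vs 2001 (6150.68) = 13.96%.

2002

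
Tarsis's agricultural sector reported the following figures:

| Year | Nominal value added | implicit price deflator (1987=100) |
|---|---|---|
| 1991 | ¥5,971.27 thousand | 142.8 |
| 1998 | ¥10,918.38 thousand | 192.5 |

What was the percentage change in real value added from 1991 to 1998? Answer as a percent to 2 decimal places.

35.64%

Deflate each year: 1991 → 5971.27/1.428 = 4181.56; 1998 → 10918.38/1.925 = 5671.89.
So real value added changed by 5671.89/4181.56 − 1 = 0.3564, i.e. 35.64%.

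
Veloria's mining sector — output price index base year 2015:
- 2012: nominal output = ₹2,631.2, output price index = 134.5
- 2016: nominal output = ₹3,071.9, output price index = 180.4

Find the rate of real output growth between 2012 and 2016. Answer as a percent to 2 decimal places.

Deflate each year: 2012 → 2631.2/1.345 = 1956.28; 2016 → 3071.9/1.804 = 1702.83.
So real output changed by 1702.83/1956.28 − 1 = -0.1296, i.e. -12.96%.

-12.96%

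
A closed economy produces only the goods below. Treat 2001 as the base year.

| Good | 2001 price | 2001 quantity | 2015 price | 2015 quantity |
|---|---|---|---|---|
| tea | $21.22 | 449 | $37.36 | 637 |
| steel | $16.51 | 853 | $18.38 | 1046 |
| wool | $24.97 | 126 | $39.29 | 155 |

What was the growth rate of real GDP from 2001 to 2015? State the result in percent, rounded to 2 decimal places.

Real GDP 2001 = Nominal GDP 2001 = 21.22·449 + 16.51·853 + 24.97·126 = 26757.03.
Real GDP 2015 (at 2001 prices) = 21.22·637 + 16.51·1046 + 24.97·155 = 34656.95.
Real growth = 34656.95/26757.03 − 1 = 0.2952.

29.52%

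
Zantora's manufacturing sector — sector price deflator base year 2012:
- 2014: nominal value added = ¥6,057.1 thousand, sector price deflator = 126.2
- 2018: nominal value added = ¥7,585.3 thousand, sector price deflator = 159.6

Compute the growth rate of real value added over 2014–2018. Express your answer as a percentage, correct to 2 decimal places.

Deflate each year: 2014 → 6057.1/1.262 = 4799.60; 2018 → 7585.3/1.596 = 4752.69.
So real value added changed by 4752.69/4799.60 − 1 = -0.0098, i.e. -0.98%.

-0.98%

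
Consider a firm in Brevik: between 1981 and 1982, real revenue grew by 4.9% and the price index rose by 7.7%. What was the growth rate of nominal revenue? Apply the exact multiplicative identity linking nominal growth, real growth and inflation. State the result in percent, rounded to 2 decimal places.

12.98%

(1 + g_nom) = (1 + g_real)(1 + π) = 1.0490 × 1.0770 = 1.12977.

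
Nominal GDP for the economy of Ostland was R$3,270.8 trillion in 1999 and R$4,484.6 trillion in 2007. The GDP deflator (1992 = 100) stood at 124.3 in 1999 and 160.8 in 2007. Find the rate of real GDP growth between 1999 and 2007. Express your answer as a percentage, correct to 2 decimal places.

Deflate each year: 1999 → 3270.8/1.243 = 2631.38; 2007 → 4484.6/1.608 = 2788.93.
So real GDP changed by 2788.93/2631.38 − 1 = 0.0599, i.e. 5.99%.

5.99%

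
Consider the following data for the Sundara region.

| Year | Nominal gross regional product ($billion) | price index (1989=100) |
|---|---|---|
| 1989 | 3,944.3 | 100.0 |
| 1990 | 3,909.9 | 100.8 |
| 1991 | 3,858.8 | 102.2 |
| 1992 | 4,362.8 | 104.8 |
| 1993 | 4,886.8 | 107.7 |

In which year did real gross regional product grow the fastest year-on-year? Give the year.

1990: real = 3909.9/1.008 = 3878.87; growth vs 1989 (3944.30) = -1.66%.
1991: real = 3858.8/1.022 = 3775.73; growth vs 1990 (3878.87) = -2.66%.
1992: real = 4362.8/1.048 = 4162.98; growth vs 1991 (3775.73) = 10.26%.
1993: real = 4886.8/1.077 = 4537.42; growth vs 1992 (4162.98) = 8.99%.

1992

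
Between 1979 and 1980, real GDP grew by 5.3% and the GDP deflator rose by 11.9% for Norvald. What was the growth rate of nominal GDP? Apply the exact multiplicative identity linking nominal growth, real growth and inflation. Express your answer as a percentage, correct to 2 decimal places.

17.83%

(1 + g_nom) = (1 + g_real)(1 + π) = 1.0530 × 1.1190 = 1.17831.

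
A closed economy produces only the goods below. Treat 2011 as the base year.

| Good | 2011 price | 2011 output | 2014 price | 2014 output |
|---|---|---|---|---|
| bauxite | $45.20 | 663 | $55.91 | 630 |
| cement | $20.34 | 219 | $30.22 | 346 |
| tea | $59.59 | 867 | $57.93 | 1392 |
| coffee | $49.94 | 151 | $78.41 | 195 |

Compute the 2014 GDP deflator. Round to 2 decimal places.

110.46

Nominal GDP 2014 = 55.91·630 + 30.22·346 + 57.93·1392 + 78.41·195 = 141607.93.
Real GDP 2014 (at 2011 prices) = 45.20·630 + 20.34·346 + 59.59·1392 + 49.94·195 = 128201.22.
Deflator = Nominal/Real × 100 = 141607.93/128201.22 × 100 = 110.458.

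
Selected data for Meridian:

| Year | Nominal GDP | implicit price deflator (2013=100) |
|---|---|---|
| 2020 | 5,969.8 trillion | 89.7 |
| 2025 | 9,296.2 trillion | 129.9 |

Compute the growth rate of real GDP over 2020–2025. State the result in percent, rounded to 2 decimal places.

Real GDP 2020 = 5969.8 / 0.897 = 6655.30.
Real GDP 2025 = 9296.2 / 1.299 = 7156.43.
Real growth = 7156.43 / 6655.30 − 1 = 0.0753.

7.53%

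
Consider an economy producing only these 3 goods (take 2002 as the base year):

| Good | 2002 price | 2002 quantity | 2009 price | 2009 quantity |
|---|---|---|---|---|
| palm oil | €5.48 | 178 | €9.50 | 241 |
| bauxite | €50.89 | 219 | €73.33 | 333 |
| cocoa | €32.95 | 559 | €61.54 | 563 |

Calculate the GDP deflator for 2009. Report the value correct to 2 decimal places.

Nominal GDP 2009 = 9.50·241 + 73.33·333 + 61.54·563 = 61355.41.
Real GDP 2009 (at 2002 prices) = 5.48·241 + 50.89·333 + 32.95·563 = 36817.90.
Deflator = Nominal/Real × 100 = 61355.41/36817.90 × 100 = 166.646.

166.65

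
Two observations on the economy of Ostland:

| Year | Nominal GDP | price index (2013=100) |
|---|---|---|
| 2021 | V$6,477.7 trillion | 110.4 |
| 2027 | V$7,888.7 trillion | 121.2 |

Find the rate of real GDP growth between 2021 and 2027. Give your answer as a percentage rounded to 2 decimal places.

Deflate each year: 2021 → 6477.7/1.104 = 5867.48; 2027 → 7888.7/1.212 = 6508.83.
So real GDP changed by 6508.83/5867.48 − 1 = 0.1093, i.e. 10.93%.

10.93%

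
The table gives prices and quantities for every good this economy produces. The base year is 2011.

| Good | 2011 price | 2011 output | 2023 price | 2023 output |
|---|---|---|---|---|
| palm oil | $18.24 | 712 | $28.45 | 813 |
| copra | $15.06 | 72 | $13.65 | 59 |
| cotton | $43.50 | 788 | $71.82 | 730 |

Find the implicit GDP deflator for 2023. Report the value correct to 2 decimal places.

Nominal GDP 2023 = 28.45·813 + 13.65·59 + 71.82·730 = 76363.80.
Real GDP 2023 (at 2011 prices) = 18.24·813 + 15.06·59 + 43.50·730 = 47472.66.
Deflator = Nominal/Real × 100 = 76363.80/47472.66 × 100 = 160.858.

160.86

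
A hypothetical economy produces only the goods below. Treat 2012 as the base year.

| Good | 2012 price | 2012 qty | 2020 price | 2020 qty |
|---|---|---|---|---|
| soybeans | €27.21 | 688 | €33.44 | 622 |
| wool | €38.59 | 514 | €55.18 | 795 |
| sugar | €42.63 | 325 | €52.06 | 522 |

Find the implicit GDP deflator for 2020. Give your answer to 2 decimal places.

Nominal GDP 2020 = 33.44·622 + 55.18·795 + 52.06·522 = 91843.10.
Real GDP 2020 (at 2012 prices) = 27.21·622 + 38.59·795 + 42.63·522 = 69856.53.
Deflator = Nominal/Real × 100 = 91843.10/69856.53 × 100 = 131.474.

131.47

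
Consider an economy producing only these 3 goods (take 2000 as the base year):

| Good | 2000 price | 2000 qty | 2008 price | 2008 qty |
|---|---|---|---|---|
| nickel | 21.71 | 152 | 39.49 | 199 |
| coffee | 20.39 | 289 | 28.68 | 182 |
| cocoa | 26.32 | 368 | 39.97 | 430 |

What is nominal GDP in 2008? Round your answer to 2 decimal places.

30265.37

Nominal GDP 2008 = Σ (p_2008 × q_2008) = 39.49·199 + 28.68·182 + 39.97·430 = 30265.37.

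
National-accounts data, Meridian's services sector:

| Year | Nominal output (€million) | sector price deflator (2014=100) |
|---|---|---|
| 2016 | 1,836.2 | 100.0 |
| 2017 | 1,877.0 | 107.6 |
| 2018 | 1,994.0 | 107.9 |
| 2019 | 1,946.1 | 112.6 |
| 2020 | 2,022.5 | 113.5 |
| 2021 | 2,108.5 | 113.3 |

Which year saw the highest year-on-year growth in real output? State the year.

2017: real = 1877.0/1.076 = 1744.42; growth vs 2016 (1836.20) = -5.00%.
2018: real = 1994.0/1.079 = 1848.01; growth vs 2017 (1744.42) = 5.94%.
2019: real = 1946.1/1.126 = 1728.33; growth vs 2018 (1848.01) = -6.48%.
2020: real = 2022.5/1.135 = 1781.94; growth vs 2019 (1728.33) = 3.10%.
2021: real = 2108.5/1.133 = 1860.99; growth vs 2020 (1781.94) = 4.44%.

2018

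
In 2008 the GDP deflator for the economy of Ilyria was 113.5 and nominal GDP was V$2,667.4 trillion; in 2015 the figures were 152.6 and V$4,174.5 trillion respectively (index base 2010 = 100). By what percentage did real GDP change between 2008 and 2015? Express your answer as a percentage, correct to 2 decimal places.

16.40%

Real GDP 2008 = 2667.4 / 1.135 = 2350.13.
Real GDP 2015 = 4174.5 / 1.526 = 2735.58.
Real growth = 2735.58 / 2350.13 − 1 = 0.1640.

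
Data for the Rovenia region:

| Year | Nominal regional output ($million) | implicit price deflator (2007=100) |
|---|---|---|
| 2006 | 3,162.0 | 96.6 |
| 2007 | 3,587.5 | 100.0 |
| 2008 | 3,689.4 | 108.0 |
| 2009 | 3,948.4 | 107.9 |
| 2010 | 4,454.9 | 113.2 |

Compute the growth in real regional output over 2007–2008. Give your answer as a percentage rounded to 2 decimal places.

-4.78%

Real regional output 2007 = 3587.5/1.000 = 3587.50.
Real regional output 2008 = 3689.4/1.080 = 3416.11.
Change = 3416.11/3587.50 − 1 = -0.0478.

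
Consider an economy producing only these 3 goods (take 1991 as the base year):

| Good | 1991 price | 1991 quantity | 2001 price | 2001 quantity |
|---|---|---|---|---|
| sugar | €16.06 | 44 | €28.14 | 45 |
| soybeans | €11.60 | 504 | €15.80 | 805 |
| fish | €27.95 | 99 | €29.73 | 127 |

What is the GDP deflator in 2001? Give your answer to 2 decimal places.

Nominal GDP 2001 = 28.14·45 + 15.80·805 + 29.73·127 = 17761.01.
Real GDP 2001 (at 1991 prices) = 16.06·45 + 11.60·805 + 27.95·127 = 13610.35.
Deflator = Nominal/Real × 100 = 17761.01/13610.35 × 100 = 130.496.

130.50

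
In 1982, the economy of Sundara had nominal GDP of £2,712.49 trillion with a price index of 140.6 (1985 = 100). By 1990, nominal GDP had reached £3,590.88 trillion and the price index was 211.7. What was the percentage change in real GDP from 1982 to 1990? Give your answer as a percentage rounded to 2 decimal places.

Deflate each year: 1982 → 2712.49/1.406 = 1929.22; 1990 → 3590.88/2.117 = 1696.21.
So real GDP changed by 1696.21/1929.22 − 1 = -0.1208, i.e. -12.08%.

-12.08%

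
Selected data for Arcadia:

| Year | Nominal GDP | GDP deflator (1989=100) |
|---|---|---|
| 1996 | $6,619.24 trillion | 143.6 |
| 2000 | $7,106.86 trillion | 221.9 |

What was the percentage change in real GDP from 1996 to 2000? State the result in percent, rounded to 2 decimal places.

Deflate each year: 1996 → 6619.24/1.436 = 4609.50; 2000 → 7106.86/2.219 = 3202.73.
So real GDP changed by 3202.73/4609.50 − 1 = -0.3052, i.e. -30.52%.

-30.52%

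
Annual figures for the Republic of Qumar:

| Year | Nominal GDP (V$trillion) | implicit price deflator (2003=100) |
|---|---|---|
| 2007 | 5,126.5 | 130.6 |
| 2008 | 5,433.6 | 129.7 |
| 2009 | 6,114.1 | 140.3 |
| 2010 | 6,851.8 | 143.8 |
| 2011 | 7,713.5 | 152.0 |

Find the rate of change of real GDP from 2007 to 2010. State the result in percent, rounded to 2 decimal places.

Real GDP 2007 = 5126.5/1.306 = 3925.34.
Real GDP 2010 = 6851.8/1.438 = 4764.81.
Change = 4764.81/3925.34 − 1 = 0.2139.

21.39%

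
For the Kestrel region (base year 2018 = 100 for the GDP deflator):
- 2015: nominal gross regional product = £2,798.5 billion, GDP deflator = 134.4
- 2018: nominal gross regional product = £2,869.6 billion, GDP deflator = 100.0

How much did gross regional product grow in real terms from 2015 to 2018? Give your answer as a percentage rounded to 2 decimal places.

37.81%

Real gross regional product 2015 = 2798.5 / 1.344 = 2082.22.
Real gross regional product 2018 = 2869.6 / 1.000 = 2869.60.
Real growth = 2869.60 / 2082.22 − 1 = 0.3781.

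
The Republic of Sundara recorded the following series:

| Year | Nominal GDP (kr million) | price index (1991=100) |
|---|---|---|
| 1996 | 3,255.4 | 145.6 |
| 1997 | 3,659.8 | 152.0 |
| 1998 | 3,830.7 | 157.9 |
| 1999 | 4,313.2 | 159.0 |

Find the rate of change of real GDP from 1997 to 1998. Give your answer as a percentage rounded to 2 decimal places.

Real GDP 1997 = 3659.8/1.520 = 2407.76.
Real GDP 1998 = 3830.7/1.579 = 2426.03.
Change = 2426.03/2407.76 − 1 = 0.0076.

0.76%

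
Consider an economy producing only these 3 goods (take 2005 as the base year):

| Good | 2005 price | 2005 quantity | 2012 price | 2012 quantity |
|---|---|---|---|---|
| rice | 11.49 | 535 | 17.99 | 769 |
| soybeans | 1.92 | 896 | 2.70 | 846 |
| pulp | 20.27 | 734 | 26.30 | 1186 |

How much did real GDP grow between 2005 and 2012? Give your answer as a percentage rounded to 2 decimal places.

51.68%

Real GDP 2005 = Nominal GDP 2005 = 11.49·535 + 1.92·896 + 20.27·734 = 22745.65.
Real GDP 2012 (at 2005 prices) = 11.49·769 + 1.92·846 + 20.27·1186 = 34500.35.
Real growth = 34500.35/22745.65 − 1 = 0.5168.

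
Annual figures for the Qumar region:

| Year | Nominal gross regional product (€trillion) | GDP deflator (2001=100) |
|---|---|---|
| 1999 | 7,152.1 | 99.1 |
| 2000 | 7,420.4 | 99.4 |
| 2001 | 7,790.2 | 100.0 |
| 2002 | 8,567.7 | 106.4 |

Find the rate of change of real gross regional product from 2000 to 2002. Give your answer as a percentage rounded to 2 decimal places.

7.87%

Real gross regional product 2000 = 7420.4/0.994 = 7465.19.
Real gross regional product 2002 = 8567.7/1.064 = 8052.35.
Change = 8052.35/7465.19 − 1 = 0.0787.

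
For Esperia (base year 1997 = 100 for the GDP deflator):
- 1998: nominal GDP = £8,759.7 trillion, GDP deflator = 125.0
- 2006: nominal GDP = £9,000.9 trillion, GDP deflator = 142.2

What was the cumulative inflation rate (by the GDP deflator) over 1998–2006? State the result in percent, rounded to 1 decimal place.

Price-level change = 142.2 / 125.0 − 1 = 0.1376.

13.8%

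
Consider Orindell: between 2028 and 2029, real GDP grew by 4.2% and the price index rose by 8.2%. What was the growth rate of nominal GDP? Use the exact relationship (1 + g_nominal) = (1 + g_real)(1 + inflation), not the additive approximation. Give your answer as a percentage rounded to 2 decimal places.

(1 + g_nom) = (1 + g_real)(1 + π) = 1.0420 × 1.0820 = 1.12744.

12.74%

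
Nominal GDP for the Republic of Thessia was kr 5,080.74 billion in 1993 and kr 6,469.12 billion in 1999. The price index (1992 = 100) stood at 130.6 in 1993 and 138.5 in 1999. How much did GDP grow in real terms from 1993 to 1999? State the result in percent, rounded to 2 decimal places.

Real GDP 1993 = 5080.74 / 1.306 = 3890.31.
Real GDP 1999 = 6469.12 / 1.385 = 4670.84.
Real growth = 4670.84 / 3890.31 − 1 = 0.2006.

20.06%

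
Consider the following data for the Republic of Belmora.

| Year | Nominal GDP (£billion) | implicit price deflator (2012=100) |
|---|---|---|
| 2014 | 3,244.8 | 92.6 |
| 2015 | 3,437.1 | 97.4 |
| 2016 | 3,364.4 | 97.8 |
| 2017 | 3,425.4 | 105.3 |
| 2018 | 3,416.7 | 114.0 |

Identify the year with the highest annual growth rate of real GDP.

2015: real = 3437.1/0.974 = 3528.85; growth vs 2014 (3504.10) = 0.71%.
2016: real = 3364.4/0.978 = 3440.08; growth vs 2015 (3528.85) = -2.52%.
2017: real = 3425.4/1.053 = 3252.99; growth vs 2016 (3440.08) = -5.44%.
2018: real = 3416.7/1.140 = 2997.11; growth vs 2017 (3252.99) = -7.87%.

2015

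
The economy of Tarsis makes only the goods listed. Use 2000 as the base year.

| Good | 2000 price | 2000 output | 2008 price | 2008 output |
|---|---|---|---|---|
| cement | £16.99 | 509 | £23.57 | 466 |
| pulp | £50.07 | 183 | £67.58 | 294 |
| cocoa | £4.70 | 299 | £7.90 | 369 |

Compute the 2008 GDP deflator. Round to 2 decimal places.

138.55

Nominal GDP 2008 = 23.57·466 + 67.58·294 + 7.90·369 = 33767.24.
Real GDP 2008 (at 2000 prices) = 16.99·466 + 50.07·294 + 4.70·369 = 24372.22.
Deflator = Nominal/Real × 100 = 33767.24/24372.22 × 100 = 138.548.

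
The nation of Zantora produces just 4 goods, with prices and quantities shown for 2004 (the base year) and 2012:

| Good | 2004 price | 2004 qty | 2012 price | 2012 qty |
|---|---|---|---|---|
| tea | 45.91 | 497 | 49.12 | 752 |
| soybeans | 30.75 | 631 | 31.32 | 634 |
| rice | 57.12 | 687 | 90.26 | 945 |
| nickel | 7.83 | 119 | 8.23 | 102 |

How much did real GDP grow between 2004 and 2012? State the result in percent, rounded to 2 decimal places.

32.05%

Real GDP 2004 = Nominal GDP 2004 = 45.91·497 + 30.75·631 + 57.12·687 + 7.83·119 = 82393.73.
Real GDP 2012 (at 2004 prices) = 45.91·752 + 30.75·634 + 57.12·945 + 7.83·102 = 108796.88.
Real growth = 108796.88/82393.73 − 1 = 0.3205.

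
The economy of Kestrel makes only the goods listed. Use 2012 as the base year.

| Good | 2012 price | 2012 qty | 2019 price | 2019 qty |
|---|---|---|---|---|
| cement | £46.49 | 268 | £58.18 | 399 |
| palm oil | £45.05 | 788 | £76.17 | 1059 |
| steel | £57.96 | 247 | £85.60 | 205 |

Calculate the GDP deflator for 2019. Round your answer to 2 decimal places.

Nominal GDP 2019 = 58.18·399 + 76.17·1059 + 85.60·205 = 121425.85.
Real GDP 2019 (at 2012 prices) = 46.49·399 + 45.05·1059 + 57.96·205 = 78139.26.
Deflator = Nominal/Real × 100 = 121425.85/78139.26 × 100 = 155.397.

155.40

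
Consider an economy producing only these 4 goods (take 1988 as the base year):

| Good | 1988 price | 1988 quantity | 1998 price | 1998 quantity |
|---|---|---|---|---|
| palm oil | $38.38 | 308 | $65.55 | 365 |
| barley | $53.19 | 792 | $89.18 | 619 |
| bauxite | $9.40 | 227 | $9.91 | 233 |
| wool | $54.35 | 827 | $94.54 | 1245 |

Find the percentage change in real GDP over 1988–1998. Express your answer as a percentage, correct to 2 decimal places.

15.60%

Real GDP 1988 = Nominal GDP 1988 = 38.38·308 + 53.19·792 + 9.40·227 + 54.35·827 = 101028.77.
Real GDP 1998 (at 1988 prices) = 38.38·365 + 53.19·619 + 9.40·233 + 54.35·1245 = 116789.26.
Real growth = 116789.26/101028.77 − 1 = 0.1560.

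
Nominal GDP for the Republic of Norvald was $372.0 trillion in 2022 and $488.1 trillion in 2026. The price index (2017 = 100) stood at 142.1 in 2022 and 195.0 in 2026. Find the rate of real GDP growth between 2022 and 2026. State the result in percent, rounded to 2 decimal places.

Real GDP 2022 = 372.0 / 1.421 = 261.79.
Real GDP 2026 = 488.1 / 1.950 = 250.31.
Real growth = 250.31 / 261.79 − 1 = -0.0439.

-4.39%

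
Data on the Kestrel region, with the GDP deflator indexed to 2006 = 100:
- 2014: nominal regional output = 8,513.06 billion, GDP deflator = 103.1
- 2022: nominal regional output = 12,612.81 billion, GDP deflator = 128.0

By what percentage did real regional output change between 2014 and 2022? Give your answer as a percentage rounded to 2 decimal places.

19.34%

Deflate each year: 2014 → 8513.06/1.031 = 8257.09; 2022 → 12612.81/1.280 = 9853.76.
So real regional output changed by 9853.76/8257.09 − 1 = 0.1934, i.e. 19.34%.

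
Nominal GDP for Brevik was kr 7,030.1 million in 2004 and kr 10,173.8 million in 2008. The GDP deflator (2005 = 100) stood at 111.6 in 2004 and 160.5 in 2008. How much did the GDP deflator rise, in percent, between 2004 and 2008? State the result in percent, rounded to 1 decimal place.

43.8%

Price-level change = 160.5 / 111.6 − 1 = 0.4382.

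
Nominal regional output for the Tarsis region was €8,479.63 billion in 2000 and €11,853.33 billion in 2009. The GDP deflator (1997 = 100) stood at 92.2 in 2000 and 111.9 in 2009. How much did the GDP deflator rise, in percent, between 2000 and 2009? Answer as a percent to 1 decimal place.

Price-level change = 111.9 / 92.2 − 1 = 0.2137.

21.4%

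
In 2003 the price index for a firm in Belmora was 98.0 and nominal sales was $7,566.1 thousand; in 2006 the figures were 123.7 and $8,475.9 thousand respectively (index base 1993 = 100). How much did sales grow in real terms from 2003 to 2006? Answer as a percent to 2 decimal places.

-11.25%

Deflate each year: 2003 → 7566.1/0.980 = 7720.51; 2006 → 8475.9/1.237 = 6851.98.
So real sales changed by 6851.98/7720.51 − 1 = -0.1125, i.e. -11.25%.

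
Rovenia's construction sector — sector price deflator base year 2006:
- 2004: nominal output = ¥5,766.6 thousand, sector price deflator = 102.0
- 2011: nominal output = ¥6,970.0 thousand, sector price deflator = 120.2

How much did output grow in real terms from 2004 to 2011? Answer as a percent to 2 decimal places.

2.57%

Deflate each year: 2004 → 5766.6/1.020 = 5653.53; 2011 → 6970.0/1.202 = 5798.67.
So real output changed by 5798.67/5653.53 − 1 = 0.0257, i.e. 2.57%.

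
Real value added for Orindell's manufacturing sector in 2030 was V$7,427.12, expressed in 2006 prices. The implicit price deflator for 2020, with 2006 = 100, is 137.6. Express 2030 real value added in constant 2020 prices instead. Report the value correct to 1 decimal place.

V$10,219.7

Real value added in 2020 prices = Real value added in 2006 prices × (P_2020/P_2006) = 7427.12 × 1.376 = 10219.72.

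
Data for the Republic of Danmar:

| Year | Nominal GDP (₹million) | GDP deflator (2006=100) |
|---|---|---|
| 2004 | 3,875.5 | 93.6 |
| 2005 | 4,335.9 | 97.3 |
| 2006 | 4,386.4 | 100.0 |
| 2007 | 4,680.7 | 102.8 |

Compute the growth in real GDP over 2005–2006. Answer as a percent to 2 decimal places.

Real GDP 2005 = 4335.9/0.973 = 4456.22.
Real GDP 2006 = 4386.4/1.000 = 4386.40.
Change = 4386.40/4456.22 − 1 = -0.0157.

-1.57%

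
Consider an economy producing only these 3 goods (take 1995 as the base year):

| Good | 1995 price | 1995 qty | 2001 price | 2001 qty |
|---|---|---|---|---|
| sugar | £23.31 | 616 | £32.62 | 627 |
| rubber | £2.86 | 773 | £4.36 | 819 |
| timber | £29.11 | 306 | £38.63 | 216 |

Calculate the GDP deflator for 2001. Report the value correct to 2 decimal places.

139.24

Nominal GDP 2001 = 32.62·627 + 4.36·819 + 38.63·216 = 32367.66.
Real GDP 2001 (at 1995 prices) = 23.31·627 + 2.86·819 + 29.11·216 = 23245.47.
Deflator = Nominal/Real × 100 = 32367.66/23245.47 × 100 = 139.243.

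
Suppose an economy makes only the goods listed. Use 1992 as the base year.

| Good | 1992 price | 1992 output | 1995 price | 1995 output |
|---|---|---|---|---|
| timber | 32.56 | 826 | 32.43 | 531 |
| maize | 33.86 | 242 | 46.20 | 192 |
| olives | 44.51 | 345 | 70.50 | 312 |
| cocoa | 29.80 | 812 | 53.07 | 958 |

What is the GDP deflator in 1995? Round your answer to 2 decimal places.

149.38

Nominal GDP 1995 = 32.43·531 + 46.20·192 + 70.50·312 + 53.07·958 = 98927.79.
Real GDP 1995 (at 1992 prices) = 32.56·531 + 33.86·192 + 44.51·312 + 29.80·958 = 66226.00.
Deflator = Nominal/Real × 100 = 98927.79/66226.00 × 100 = 149.379.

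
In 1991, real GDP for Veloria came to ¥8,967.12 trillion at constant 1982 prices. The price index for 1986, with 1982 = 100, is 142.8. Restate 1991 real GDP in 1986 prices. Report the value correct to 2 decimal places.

¥12,805.05 trillion

Real GDP in 1986 prices = Real GDP in 1982 prices × (P_1986/P_1982) = 8967.12 × 1.428 = 12805.05.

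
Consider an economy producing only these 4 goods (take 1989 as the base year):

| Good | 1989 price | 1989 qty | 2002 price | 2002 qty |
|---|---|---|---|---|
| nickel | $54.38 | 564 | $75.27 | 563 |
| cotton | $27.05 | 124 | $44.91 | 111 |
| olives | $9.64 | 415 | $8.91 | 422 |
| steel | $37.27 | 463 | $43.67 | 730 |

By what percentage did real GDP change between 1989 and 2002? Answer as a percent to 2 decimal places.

17.39%

Real GDP 1989 = Nominal GDP 1989 = 54.38·564 + 27.05·124 + 9.64·415 + 37.27·463 = 55281.13.
Real GDP 2002 (at 1989 prices) = 54.38·563 + 27.05·111 + 9.64·422 + 37.27·730 = 64893.67.
Real growth = 64893.67/55281.13 − 1 = 0.1739.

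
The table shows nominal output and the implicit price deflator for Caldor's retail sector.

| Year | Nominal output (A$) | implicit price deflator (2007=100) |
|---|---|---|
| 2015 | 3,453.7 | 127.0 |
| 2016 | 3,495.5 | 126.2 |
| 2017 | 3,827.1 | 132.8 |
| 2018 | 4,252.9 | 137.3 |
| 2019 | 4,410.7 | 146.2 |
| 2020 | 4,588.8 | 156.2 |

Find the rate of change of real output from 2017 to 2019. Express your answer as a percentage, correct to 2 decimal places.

4.69%

Real output 2017 = 3827.1/1.328 = 2881.85.
Real output 2019 = 4410.7/1.462 = 3016.89.
Change = 3016.89/2881.85 − 1 = 0.0469.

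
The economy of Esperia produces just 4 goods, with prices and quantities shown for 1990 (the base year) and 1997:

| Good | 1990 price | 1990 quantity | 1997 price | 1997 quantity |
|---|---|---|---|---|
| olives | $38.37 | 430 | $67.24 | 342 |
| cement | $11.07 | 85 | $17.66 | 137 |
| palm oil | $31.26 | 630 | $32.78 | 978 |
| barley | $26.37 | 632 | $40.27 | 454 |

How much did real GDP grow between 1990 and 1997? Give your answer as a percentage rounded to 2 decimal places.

Real GDP 1990 = Nominal GDP 1990 = 38.37·430 + 11.07·85 + 31.26·630 + 26.37·632 = 53799.69.
Real GDP 1997 (at 1990 prices) = 38.37·342 + 11.07·137 + 31.26·978 + 26.37·454 = 57183.39.
Real growth = 57183.39/53799.69 − 1 = 0.0629.

6.29%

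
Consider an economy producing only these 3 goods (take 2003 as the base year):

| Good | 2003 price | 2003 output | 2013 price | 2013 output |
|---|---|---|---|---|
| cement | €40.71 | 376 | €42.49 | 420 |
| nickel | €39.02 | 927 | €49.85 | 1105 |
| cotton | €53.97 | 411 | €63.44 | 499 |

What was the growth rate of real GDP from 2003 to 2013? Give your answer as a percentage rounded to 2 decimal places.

18.31%

Real GDP 2003 = Nominal GDP 2003 = 40.71·376 + 39.02·927 + 53.97·411 = 73660.17.
Real GDP 2013 (at 2003 prices) = 40.71·420 + 39.02·1105 + 53.97·499 = 87146.33.
Real growth = 87146.33/73660.17 − 1 = 0.1831.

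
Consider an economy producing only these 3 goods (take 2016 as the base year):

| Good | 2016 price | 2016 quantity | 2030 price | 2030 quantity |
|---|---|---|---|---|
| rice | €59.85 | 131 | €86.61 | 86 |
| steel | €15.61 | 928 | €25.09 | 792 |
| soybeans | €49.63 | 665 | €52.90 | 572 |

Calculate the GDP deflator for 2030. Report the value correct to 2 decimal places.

125.45

Nominal GDP 2030 = 86.61·86 + 25.09·792 + 52.90·572 = 57578.54.
Real GDP 2030 (at 2016 prices) = 59.85·86 + 15.61·792 + 49.63·572 = 45898.58.
Deflator = Nominal/Real × 100 = 57578.54/45898.58 × 100 = 125.447.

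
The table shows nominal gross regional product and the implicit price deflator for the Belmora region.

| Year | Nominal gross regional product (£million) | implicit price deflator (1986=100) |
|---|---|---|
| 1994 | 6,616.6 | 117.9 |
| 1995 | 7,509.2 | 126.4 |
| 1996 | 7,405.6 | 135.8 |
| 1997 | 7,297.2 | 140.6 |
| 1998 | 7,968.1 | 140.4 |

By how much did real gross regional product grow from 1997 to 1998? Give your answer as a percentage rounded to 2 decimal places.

9.35%

Real gross regional product 1997 = 7297.2/1.406 = 5190.04.
Real gross regional product 1998 = 7968.1/1.404 = 5675.28.
Change = 5675.28/5190.04 − 1 = 0.0935.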